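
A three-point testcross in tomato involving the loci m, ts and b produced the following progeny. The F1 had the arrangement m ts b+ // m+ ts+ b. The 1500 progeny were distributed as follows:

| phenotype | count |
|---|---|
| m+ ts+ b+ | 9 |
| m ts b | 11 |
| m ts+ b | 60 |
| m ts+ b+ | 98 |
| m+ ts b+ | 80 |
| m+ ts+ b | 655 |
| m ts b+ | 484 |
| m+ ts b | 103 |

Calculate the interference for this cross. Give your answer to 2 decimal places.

0.15

The two rarest classes, m ts b and m+ ts+ b+, are the double crossovers. Comparing them with the parentals, only the b allele has switched, so b is the middle locus and the order is ts – b – m.
ts–b: (201 + 20)/1500 = 0.1473; b–m: (140 + 20)/1500 = 0.1067.
Expected DCO frequency = 0.1473 × 0.1067 ≈ 0.01572; observed = 20/1500 ≈ 0.01333.
Coefficient of coincidence = 0.01333/0.01572 ≈ 0.85; interference = 1 − 0.85 = 0.15.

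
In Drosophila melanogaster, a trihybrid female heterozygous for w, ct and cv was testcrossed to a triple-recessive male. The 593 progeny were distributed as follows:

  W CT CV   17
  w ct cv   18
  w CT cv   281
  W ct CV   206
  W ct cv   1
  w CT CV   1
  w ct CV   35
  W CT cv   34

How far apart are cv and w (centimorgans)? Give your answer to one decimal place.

12.0 centimorgans

The two most frequent reciprocal classes, W ct CV and w CT cv, are the parental types, so the F1 was W ct CV / w CT cv.
The two rarest classes, W ct cv and w CT CV, are the double crossovers. Comparing them with the parentals, only the cv allele has switched, so cv is the middle locus and the order is ct – cv – w.
Crossovers in the cv–w interval produce the single-crossover classes w ct CV and W CT cv (35 + 34 = 69) plus the double crossovers (2).
RF(cv–w) = (69 + 2) / 593 = 71/593 = 0.1197 → 12.0 centimorgans.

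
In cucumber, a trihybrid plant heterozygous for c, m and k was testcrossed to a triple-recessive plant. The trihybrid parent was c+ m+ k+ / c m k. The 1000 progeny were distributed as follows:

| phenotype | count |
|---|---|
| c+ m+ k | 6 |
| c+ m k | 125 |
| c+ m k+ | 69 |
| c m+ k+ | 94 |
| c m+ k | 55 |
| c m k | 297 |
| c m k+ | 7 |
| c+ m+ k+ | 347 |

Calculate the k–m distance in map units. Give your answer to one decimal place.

13.7 map units

The two rarest classes, c+ m+ k and c m k+, are the double crossovers. Comparing them with the parentals, only the k allele has switched, so k is the middle locus and the order is m – k – c.
Crossovers in the m–k interval produce the single-crossover classes c+ m k+ and c m+ k (69 + 55 = 124) plus the double crossovers (13).
RF(m–k) = (124 + 13) / 1000 = 137/1000 = 0.1370 → 13.7 map units.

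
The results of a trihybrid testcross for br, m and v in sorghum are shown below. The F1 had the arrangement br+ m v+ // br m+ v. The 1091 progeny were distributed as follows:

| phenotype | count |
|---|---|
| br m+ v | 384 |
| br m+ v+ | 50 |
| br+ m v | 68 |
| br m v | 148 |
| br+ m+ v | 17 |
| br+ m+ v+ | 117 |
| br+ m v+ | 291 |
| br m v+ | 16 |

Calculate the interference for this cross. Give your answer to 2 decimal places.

The two rarest classes, br m v+ and br+ m+ v, are the double crossovers. Comparing them with the parentals, only the br allele has switched, so br is the middle locus and the order is m – br – v.
m–br: (265 + 33)/1091 = 0.2731; br–v: (118 + 33)/1091 = 0.1384.
Expected DCO frequency = 0.2731 × 0.1384 ≈ 0.03780; observed = 33/1091 ≈ 0.03025.
Coefficient of coincidence = 0.03025/0.03780 ≈ 0.80; interference = 1 − 0.80 = 0.20.

0.20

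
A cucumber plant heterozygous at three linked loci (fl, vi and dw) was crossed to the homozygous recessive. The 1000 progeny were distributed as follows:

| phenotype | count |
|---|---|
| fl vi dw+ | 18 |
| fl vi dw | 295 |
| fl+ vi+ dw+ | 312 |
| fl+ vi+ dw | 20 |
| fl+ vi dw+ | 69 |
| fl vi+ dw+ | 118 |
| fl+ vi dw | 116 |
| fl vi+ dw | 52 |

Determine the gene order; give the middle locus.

The two most frequent reciprocal classes, fl+ vi+ dw+ and fl vi dw, are the parental types, so the F1 was fl+ vi+ dw+ / fl vi dw.
The two rarest classes, fl+ vi+ dw and fl vi dw+, are the double crossovers. Comparing them with the parentals, only the dw allele has switched, so dw is the middle locus and the order is fl – dw – vi.

dw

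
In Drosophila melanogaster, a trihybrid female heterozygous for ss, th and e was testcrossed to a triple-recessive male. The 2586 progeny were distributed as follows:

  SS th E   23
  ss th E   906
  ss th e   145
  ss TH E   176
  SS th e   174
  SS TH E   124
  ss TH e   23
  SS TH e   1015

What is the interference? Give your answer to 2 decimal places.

The two most frequent reciprocal classes, SS TH e and ss th E, are the parental types, so the F1 was SS TH e / ss th E.
The two rarest classes, ss TH e and SS th E, are the double crossovers. Comparing them with the parentals, only the ss allele has switched, so ss is the middle locus and the order is th – ss – e.
th–ss: (350 + 46)/2586 = 0.1531; ss–e: (269 + 46)/2586 = 0.1218.
Expected DCO frequency = 0.1531 × 0.1218 ≈ 0.01865; observed = 46/2586 ≈ 0.01779.
Coefficient of coincidence = 0.01779/0.01865 ≈ 0.95; interference = 1 − 0.95 = 0.05.

0.05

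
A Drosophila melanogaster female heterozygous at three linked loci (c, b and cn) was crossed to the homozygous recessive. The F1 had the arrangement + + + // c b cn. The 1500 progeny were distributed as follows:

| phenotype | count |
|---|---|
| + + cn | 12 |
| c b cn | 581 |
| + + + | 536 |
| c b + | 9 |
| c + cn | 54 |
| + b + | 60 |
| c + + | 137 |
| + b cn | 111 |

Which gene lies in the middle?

The two rarest classes, + + cn and c b +, are the double crossovers. Comparing them with the parentals, only the cn allele has switched, so cn is the middle locus and the order is b – cn – c.

cn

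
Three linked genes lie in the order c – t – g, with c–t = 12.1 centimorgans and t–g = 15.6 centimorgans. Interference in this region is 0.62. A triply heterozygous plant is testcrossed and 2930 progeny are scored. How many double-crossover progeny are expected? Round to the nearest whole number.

Map distances give recombination frequencies of 0.121 and 0.156 for the two intervals.
With interference 0.62 (so coincidence = 0.38), expected double-crossover frequency = 0.121 × 0.156 × 0.38 = 0.00717.
Expected number = 0.00717 × 2930 = 21.02 ≈ 21.

21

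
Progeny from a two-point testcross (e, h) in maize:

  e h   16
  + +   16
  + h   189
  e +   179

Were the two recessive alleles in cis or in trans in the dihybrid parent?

trans

The two most frequent classes are + h (189) and e + (179); these are the parental (non-recombinant) types.
So the F1 carried + h on one chromosome and e + on the other — the recessive alleles are on opposite chromosomes (trans / repulsion).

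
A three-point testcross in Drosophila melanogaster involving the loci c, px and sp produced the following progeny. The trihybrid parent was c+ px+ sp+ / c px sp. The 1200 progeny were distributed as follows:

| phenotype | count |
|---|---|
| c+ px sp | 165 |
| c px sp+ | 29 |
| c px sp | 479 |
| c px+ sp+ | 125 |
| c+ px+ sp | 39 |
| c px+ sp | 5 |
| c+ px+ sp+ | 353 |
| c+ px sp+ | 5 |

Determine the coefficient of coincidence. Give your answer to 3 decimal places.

0.513

The two rarest classes, c+ px sp+ and c px+ sp, are the double crossovers. Comparing them with the parentals, only the px allele has switched, so px is the middle locus and the order is sp – px – c.
sp–px: (68 + 10)/1200 = 0.0650; px–c: (290 + 10)/1200 = 0.2500.
Expected DCO frequency = 0.0650 × 0.2500 ≈ 0.01625; observed = 10/1200 ≈ 0.00833.
Coefficient of coincidence = 0.00833/0.01625 ≈ 0.513.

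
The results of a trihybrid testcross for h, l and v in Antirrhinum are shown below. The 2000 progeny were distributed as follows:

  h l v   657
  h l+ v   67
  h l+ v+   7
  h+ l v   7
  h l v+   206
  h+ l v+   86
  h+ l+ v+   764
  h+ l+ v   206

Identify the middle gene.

h

The two most frequent reciprocal classes, h l v and h+ l+ v+, are the parental types, so the F1 was h l v / h+ l+ v+.
The two rarest classes, h+ l v and h l+ v+, are the double crossovers. Comparing them with the parentals, only the h allele has switched, so h is the middle locus and the order is v – h – l.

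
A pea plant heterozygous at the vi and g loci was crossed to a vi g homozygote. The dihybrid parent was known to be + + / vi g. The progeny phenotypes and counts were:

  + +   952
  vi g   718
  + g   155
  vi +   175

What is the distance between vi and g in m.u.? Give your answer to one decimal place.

16.5 m.u.

The recombinant classes are + g and vi +: 155 + 175 = 330.
Recombination frequency = 330/2000 = 0.1650 ≈ 16.5%, i.e. 16.5 m.u.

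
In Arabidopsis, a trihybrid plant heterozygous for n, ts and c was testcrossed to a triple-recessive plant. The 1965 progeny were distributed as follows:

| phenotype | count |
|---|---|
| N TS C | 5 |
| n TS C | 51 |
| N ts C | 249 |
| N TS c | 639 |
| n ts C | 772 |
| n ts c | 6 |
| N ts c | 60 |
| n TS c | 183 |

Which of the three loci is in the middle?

c

The two most frequent reciprocal classes, N TS c and n ts C, are the parental types, so the F1 was N TS c / n ts C.
The two rarest classes, N TS C and n ts c, are the double crossovers. Comparing them with the parentals, only the c allele has switched, so c is the middle locus and the order is ts – c – n.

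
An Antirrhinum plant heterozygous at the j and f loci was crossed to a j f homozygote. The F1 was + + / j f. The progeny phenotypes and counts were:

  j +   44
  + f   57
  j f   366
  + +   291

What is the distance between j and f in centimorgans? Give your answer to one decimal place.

13.3 centimorgans

The recombinant classes are + f and j +: 57 + 44 = 101.
Recombination frequency = 101/758 = 0.1332 ≈ 13.3%, i.e. 13.3 centimorgans.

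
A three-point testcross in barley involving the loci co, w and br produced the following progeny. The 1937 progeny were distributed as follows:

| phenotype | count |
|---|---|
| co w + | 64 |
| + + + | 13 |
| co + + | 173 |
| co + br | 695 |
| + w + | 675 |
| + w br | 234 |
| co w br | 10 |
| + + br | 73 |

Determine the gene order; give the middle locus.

The two most frequent reciprocal classes, co + br and + w +, are the parental types, so the F1 was co + br / + w +.
The two rarest classes, co w br and + + +, are the double crossovers. Comparing them with the parentals, only the w allele has switched, so w is the middle locus and the order is co – w – br.

w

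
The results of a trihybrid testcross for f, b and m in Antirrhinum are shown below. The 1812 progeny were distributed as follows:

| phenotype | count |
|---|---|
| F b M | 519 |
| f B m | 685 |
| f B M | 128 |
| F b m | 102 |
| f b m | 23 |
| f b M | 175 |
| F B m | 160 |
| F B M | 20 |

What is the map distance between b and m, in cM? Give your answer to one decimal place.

The two most frequent reciprocal classes, f B m and F b M, are the parental types, so the F1 was f B m / F b M.
The two rarest classes, f b m and F B M, are the double crossovers. Comparing them with the parentals, only the b allele has switched, so b is the middle locus and the order is m – b – f.
Crossovers in the m–b interval produce the single-crossover classes f B M and F b m (128 + 102 = 230) plus the double crossovers (43).
RF(m–b) = (230 + 43) / 1812 = 273/1812 = 0.1507 → 15.1 cM.

15.1 cM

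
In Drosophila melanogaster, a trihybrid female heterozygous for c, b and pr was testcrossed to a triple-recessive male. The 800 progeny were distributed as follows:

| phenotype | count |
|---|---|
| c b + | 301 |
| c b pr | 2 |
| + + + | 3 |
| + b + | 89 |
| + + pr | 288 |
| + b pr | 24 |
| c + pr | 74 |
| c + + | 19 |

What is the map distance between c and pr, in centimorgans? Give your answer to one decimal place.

The two most frequent reciprocal classes, c b + and + + pr, are the parental types, so the F1 was c b + / + + pr.
The two rarest classes, c b pr and + + +, are the double crossovers. Comparing them with the parentals, only the pr allele has switched, so pr is the middle locus and the order is b – pr – c.
Crossovers in the pr–c interval produce the single-crossover classes + b + and c + pr (89 + 74 = 163) plus the double crossovers (5).
RF(pr–c) = (163 + 5) / 800 = 168/800 = 0.2100 → 21.0 centimorgans.

21.0 centimorgans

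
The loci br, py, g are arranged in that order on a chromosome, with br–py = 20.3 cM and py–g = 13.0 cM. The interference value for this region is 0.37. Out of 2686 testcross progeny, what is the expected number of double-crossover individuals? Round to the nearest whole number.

Map distances give recombination frequencies of 0.203 and 0.130 for the two intervals.
With interference 0.37 (so coincidence = 0.63), expected double-crossover frequency = 0.203 × 0.130 × 0.63 = 0.01663.
Expected number = 0.01663 × 2686 = 44.66 ≈ 45.

45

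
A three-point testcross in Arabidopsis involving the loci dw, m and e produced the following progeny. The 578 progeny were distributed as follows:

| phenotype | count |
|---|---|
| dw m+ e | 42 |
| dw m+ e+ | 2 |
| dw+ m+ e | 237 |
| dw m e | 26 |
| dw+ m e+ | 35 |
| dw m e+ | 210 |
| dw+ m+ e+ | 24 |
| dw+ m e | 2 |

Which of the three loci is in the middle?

m

The two most frequent reciprocal classes, dw+ m+ e and dw m e+, are the parental types, so the F1 was dw+ m+ e / dw m e+.
The two rarest classes, dw+ m e and dw m+ e+, are the double crossovers. Comparing them with the parentals, only the m allele has switched, so m is the middle locus and the order is dw – m – e.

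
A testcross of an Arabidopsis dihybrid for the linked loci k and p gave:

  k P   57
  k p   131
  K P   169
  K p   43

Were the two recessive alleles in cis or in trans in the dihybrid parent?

The two most frequent classes are K P (169) and k p (131); these are the parental (non-recombinant) types.
So the F1 carried K P on one chromosome and k p on the other — the recessive alleles are on the same chromosome (cis / coupling).

cis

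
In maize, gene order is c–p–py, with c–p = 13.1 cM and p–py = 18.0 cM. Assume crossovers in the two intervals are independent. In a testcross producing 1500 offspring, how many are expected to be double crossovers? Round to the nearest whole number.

Map distances give recombination frequencies of 0.131 and 0.180 for the two intervals.
With no interference, expected double-crossover frequency = 0.131 × 0.180 = 0.02358.
Expected number = 0.02358 × 1500 = 35.37 ≈ 35.

35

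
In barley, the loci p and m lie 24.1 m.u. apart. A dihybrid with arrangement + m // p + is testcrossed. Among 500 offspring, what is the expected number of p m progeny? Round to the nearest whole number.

A map distance of 24.1 m.u. corresponds to a recombination frequency of 0.241.
The F1 is + m / p +, so p m is a recombinant gamete class with expected frequency r/2 = 0.241/2 = 0.1205.
Expected number = 0.1205 × 500 = 60.25 ≈ 60.

60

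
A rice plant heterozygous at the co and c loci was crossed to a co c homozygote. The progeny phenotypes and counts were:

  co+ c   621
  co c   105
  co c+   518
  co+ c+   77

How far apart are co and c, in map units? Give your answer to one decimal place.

13.8 map units

The two most frequent classes, co+ c (621) and co c+ (518), are the parental types, so the F1 was co+ c / co c+.
The recombinant classes are co+ c+ and co c: 77 + 105 = 182.
Recombination frequency = 182/1321 = 0.1378 ≈ 13.8%, i.e. 13.8 map units.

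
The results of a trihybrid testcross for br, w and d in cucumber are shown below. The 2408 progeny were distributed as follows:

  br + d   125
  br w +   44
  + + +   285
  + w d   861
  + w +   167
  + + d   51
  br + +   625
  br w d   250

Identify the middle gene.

The two most frequent reciprocal classes, br + + and + w d, are the parental types, so the F1 was br + + / + w d.
The two rarest classes, br w + and + + d, are the double crossovers. Comparing them with the parentals, only the w allele has switched, so w is the middle locus and the order is br – w – d.

w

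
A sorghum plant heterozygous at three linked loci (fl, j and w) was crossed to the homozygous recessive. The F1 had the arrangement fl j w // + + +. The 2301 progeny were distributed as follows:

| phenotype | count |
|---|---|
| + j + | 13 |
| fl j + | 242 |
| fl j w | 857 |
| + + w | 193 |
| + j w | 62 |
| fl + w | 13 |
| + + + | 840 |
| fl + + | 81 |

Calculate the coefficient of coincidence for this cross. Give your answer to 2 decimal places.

The two rarest classes, fl + w and + j +, are the double crossovers. Comparing them with the parentals, only the j allele has switched, so j is the middle locus and the order is fl – j – w.
fl–j: (143 + 26)/2301 = 0.0734; j–w: (435 + 26)/2301 = 0.2003.
Expected DCO frequency = 0.0734 × 0.2003 ≈ 0.01470; observed = 26/2301 ≈ 0.01130.
Coefficient of coincidence = 0.01130/0.01470 ≈ 0.77.

0.77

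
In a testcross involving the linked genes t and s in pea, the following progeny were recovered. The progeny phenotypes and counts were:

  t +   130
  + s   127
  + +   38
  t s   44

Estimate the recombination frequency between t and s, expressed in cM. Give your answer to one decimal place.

24.2 cM

The two most frequent classes, + s (127) and t + (130), are the parental types, so the F1 was + s / t +.
The recombinant classes are + + and t s: 38 + 44 = 82.
Recombination frequency = 82/339 = 0.2419 ≈ 24.2%, i.e. 24.2 cM.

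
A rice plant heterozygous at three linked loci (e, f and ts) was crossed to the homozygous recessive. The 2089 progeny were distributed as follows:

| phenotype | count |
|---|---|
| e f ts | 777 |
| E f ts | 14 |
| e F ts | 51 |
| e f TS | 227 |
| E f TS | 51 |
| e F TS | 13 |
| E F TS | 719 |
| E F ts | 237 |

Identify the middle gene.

The two most frequent reciprocal classes, E F TS and e f ts, are the parental types, so the F1 was E F TS / e f ts.
The two rarest classes, e F TS and E f ts, are the double crossovers. Comparing them with the parentals, only the e allele has switched, so e is the middle locus and the order is f – e – ts.

e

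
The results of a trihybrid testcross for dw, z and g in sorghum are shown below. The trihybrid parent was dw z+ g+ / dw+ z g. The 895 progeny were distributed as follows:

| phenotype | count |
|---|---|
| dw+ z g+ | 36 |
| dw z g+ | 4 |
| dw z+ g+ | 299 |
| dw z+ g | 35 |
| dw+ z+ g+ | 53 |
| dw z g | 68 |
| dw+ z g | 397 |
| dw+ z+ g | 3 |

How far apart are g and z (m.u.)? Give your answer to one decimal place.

The two rarest classes, dw z g+ and dw+ z+ g, are the double crossovers. Comparing them with the parentals, only the z allele has switched, so z is the middle locus and the order is g – z – dw.
Crossovers in the g–z interval produce the single-crossover classes dw z+ g and dw+ z g+ (35 + 36 = 71) plus the double crossovers (7).
RF(g–z) = (71 + 7) / 895 = 78/895 = 0.0872 → 8.7 m.u.

8.7 m.u.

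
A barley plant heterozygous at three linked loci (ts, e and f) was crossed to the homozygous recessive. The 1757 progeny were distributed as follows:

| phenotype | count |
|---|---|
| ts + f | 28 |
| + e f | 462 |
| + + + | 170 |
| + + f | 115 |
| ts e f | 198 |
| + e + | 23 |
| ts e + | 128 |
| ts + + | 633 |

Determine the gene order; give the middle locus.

f

The two most frequent reciprocal classes, + e f and ts + +, are the parental types, so the F1 was + e f / ts + +.
The two rarest classes, + e + and ts + f, are the double crossovers. Comparing them with the parentals, only the f allele has switched, so f is the middle locus and the order is ts – f – e.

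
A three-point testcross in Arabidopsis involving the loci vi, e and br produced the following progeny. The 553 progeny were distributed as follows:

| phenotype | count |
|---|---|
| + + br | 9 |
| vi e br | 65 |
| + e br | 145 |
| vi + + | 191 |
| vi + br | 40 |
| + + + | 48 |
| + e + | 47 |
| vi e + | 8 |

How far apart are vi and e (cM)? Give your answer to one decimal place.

The two most frequent reciprocal classes, vi + + and + e br, are the parental types, so the F1 was vi + + / + e br.
The two rarest classes, vi e + and + + br, are the double crossovers. Comparing them with the parentals, only the e allele has switched, so e is the middle locus and the order is vi – e – br.
Crossovers in the vi–e interval produce the single-crossover classes + + + and vi e br (48 + 65 = 113) plus the double crossovers (17).
RF(vi–e) = (113 + 17) / 553 = 130/553 = 0.2351 → 23.5 cM.

23.5 cM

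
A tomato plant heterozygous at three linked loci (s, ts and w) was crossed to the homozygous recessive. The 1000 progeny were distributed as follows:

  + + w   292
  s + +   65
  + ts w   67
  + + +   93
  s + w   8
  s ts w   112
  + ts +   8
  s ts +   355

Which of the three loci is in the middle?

The two most frequent reciprocal classes, s ts + and + + w, are the parental types, so the F1 was s ts + / + + w.
The two rarest classes, + ts + and s + w, are the double crossovers. Comparing them with the parentals, only the s allele has switched, so s is the middle locus and the order is w – s – ts.

s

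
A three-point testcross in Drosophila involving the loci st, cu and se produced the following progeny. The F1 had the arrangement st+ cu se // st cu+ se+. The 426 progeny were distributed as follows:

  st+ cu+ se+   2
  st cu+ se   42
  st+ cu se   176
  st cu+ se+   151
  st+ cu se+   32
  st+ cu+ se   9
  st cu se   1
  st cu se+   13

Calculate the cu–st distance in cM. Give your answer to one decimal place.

5.9 cM

The two rarest classes, st cu se and st+ cu+ se+, are the double crossovers. Comparing them with the parentals, only the st allele has switched, so st is the middle locus and the order is se – st – cu.
Crossovers in the st–cu interval produce the single-crossover classes st+ cu+ se and st cu se+ (9 + 13 = 22) plus the double crossovers (3).
RF(st–cu) = (22 + 3) / 426 = 25/426 = 0.0587 → 5.9 cM.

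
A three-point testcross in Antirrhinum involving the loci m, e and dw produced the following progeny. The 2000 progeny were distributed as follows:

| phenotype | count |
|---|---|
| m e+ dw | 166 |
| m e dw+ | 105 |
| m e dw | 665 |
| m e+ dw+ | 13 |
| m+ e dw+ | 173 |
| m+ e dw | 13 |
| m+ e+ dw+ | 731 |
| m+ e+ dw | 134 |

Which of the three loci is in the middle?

The two most frequent reciprocal classes, m e dw and m+ e+ dw+, are the parental types, so the F1 was m e dw / m+ e+ dw+.
The two rarest classes, m+ e dw and m e+ dw+, are the double crossovers. Comparing them with the parentals, only the m allele has switched, so m is the middle locus and the order is e – m – dw.

m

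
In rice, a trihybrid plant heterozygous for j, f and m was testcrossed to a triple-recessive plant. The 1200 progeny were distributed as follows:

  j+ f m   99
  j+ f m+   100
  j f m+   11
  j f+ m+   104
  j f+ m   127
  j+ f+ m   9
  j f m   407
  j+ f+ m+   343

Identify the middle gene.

m

The two most frequent reciprocal classes, j+ f+ m+ and j f m, are the parental types, so the F1 was j+ f+ m+ / j f m.
The two rarest classes, j+ f+ m and j f m+, are the double crossovers. Comparing them with the parentals, only the m allele has switched, so m is the middle locus and the order is j – m – f.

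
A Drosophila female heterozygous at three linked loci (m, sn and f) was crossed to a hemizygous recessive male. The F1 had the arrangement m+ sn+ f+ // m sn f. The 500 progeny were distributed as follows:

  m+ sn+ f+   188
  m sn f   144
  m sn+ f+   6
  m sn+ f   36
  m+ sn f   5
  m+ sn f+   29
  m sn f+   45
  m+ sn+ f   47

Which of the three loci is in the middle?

The two rarest classes, m sn+ f+ and m+ sn f, are the double crossovers. Comparing them with the parentals, only the m allele has switched, so m is the middle locus and the order is f – m – sn.

m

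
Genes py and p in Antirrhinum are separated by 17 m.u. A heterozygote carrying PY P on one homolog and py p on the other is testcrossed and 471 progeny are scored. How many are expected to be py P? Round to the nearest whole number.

40

A map distance of 17 m.u. corresponds to a recombination frequency of 0.170.
The F1 is PY P / py p, so py P is a recombinant gamete class with expected frequency r/2 = 0.170/2 = 0.0850.
Expected number = 0.0850 × 471 = 40.04 ≈ 40.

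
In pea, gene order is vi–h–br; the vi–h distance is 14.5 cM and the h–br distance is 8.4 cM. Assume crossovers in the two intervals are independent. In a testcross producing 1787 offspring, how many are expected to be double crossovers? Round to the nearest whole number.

Map distances give recombination frequencies of 0.145 and 0.084 for the two intervals.
With no interference, expected double-crossover frequency = 0.145 × 0.084 = 0.01218.
Expected number = 0.01218 × 1787 = 21.77 ≈ 22.

22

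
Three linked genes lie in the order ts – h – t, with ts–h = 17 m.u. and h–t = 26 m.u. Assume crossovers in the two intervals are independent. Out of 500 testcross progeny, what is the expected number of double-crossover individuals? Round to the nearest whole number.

22

Map distances give recombination frequencies of 0.170 and 0.260 for the two intervals.
With no interference, expected double-crossover frequency = 0.170 × 0.260 = 0.04420.
Expected number = 0.04420 × 500 = 22.10 ≈ 22.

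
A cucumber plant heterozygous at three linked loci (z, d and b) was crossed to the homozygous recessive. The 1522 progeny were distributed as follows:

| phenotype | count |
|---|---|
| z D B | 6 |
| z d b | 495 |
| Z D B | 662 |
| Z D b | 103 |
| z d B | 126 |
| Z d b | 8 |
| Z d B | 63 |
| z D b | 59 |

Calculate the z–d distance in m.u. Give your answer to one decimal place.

The two most frequent reciprocal classes, z d b and Z D B, are the parental types, so the F1 was z d b / Z D B.
The two rarest classes, Z d b and z D B, are the double crossovers. Comparing them with the parentals, only the z allele has switched, so z is the middle locus and the order is b – z – d.
Crossovers in the z–d interval produce the single-crossover classes z D b and Z d B (59 + 63 = 122) plus the double crossovers (14).
RF(z–d) = (122 + 14) / 1522 = 136/1522 = 0.0894 → 8.9 m.u.

8.9 m.u.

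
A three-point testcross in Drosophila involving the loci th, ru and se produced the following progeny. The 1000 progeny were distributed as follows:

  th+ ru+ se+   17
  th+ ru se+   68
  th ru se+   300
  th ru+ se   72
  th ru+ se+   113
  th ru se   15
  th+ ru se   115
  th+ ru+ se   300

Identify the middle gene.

se

The two most frequent reciprocal classes, th ru se+ and th+ ru+ se, are the parental types, so the F1 was th ru se+ / th+ ru+ se.
The two rarest classes, th ru se and th+ ru+ se+, are the double crossovers. Comparing them with the parentals, only the se allele has switched, so se is the middle locus and the order is ru – se – th.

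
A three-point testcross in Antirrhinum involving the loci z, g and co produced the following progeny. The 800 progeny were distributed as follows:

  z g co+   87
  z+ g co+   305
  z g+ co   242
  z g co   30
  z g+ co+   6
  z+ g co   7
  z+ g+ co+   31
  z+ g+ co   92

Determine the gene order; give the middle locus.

co

The two most frequent reciprocal classes, z g+ co and z+ g co+, are the parental types, so the F1 was z g+ co / z+ g co+.
The two rarest classes, z g+ co+ and z+ g co, are the double crossovers. Comparing them with the parentals, only the co allele has switched, so co is the middle locus and the order is z – co – g.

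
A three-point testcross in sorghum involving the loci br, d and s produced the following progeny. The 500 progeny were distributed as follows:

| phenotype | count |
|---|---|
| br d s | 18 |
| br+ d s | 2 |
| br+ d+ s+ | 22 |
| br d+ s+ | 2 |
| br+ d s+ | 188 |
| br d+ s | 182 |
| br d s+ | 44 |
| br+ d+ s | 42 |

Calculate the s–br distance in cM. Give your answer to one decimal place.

The two most frequent reciprocal classes, br d+ s and br+ d s+, are the parental types, so the F1 was br d+ s / br+ d s+.
The two rarest classes, br d+ s+ and br+ d s, are the double crossovers. Comparing them with the parentals, only the s allele has switched, so s is the middle locus and the order is br – s – d.
Crossovers in the br–s interval produce the single-crossover classes br+ d+ s and br d s+ (42 + 44 = 86) plus the double crossovers (4).
RF(br–s) = (86 + 4) / 500 = 90/500 = 0.1800 → 18.0 cM.

18.0 cM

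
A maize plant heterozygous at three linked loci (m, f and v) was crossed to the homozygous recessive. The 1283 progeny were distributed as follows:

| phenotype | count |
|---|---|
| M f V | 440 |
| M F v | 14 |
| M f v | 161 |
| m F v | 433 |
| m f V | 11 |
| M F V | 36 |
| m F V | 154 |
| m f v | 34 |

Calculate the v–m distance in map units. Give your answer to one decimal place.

26.5 map units

The two most frequent reciprocal classes, m F v and M f V, are the parental types, so the F1 was m F v / M f V.
The two rarest classes, M F v and m f V, are the double crossovers. Comparing them with the parentals, only the m allele has switched, so m is the middle locus and the order is f – m – v.
Crossovers in the m–v interval produce the single-crossover classes m F V and M f v (154 + 161 = 315) plus the double crossovers (25).
RF(m–v) = (315 + 25) / 1283 = 340/1283 = 0.2650 → 26.5 map units.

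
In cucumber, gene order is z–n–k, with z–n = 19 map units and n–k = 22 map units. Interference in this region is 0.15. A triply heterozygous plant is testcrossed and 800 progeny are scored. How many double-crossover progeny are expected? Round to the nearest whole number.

Map distances give recombination frequencies of 0.190 and 0.220 for the two intervals.
With interference 0.15 (so coincidence = 0.85), expected double-crossover frequency = 0.190 × 0.220 × 0.85 = 0.03553.
Expected number = 0.03553 × 800 = 28.42 ≈ 28.

28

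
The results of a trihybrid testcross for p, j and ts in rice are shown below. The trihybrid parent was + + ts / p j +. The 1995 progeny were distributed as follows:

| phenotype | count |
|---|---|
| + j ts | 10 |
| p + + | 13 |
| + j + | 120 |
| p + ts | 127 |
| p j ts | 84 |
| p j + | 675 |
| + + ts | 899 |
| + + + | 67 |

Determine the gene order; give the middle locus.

j

The two rarest classes, + j ts and p + +, are the double crossovers. Comparing them with the parentals, only the j allele has switched, so j is the middle locus and the order is p – j – ts.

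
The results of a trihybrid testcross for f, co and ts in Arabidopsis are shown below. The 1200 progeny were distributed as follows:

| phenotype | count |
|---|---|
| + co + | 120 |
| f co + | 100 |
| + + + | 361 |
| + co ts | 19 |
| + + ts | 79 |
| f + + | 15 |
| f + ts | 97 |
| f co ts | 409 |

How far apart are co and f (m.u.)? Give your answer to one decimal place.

The two most frequent reciprocal classes, + + + and f co ts, are the parental types, so the F1 was + + + / f co ts.
The two rarest classes, f + + and + co ts, are the double crossovers. Comparing them with the parentals, only the f allele has switched, so f is the middle locus and the order is co – f – ts.
Crossovers in the co–f interval produce the single-crossover classes + co + and f + ts (120 + 97 = 217) plus the double crossovers (34).
RF(co–f) = (217 + 34) / 1200 = 251/1200 = 0.2092 → 20.9 m.u.

20.9 m.u.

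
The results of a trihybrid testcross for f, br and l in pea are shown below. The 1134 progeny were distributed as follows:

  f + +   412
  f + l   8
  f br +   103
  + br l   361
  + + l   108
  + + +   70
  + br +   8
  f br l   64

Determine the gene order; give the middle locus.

The two most frequent reciprocal classes, + br l and f + +, are the parental types, so the F1 was + br l / f + +.
The two rarest classes, + br + and f + l, are the double crossovers. Comparing them with the parentals, only the l allele has switched, so l is the middle locus and the order is br – l – f.

l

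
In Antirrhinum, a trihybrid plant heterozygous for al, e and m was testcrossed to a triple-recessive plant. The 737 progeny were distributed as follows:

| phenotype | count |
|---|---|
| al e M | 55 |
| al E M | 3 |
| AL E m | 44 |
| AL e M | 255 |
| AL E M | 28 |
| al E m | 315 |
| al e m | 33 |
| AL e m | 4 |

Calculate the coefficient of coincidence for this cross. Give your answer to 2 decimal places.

0.72

The two most frequent reciprocal classes, al E m and AL e M, are the parental types, so the F1 was al E m / AL e M.
The two rarest classes, al E M and AL e m, are the double crossovers. Comparing them with the parentals, only the m allele has switched, so m is the middle locus and the order is al – m – e.
al–m: (99 + 7)/737 = 0.1438; m–e: (61 + 7)/737 = 0.0923.
Expected DCO frequency = 0.1438 × 0.0923 ≈ 0.01327; observed = 7/737 ≈ 0.00950.
Coefficient of coincidence = 0.00950/0.01327 ≈ 0.72.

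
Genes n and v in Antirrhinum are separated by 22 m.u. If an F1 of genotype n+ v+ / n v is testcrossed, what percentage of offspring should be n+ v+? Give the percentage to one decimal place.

A map distance of 22 m.u. corresponds to a recombination frequency of 0.220.
The F1 is n+ v+ / n v, so n+ v+ is a parental gamete class with expected frequency (1 − r)/2 = 0.780/2 = 0.3900.
That is 0.3900 = 39.0% of the progeny.

39.0%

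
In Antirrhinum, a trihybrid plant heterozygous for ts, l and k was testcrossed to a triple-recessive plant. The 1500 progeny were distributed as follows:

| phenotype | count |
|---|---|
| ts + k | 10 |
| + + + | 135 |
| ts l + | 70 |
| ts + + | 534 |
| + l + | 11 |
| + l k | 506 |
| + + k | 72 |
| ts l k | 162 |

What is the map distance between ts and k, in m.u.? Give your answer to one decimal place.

21.2 m.u.

The two most frequent reciprocal classes, ts + + and + l k, are the parental types, so the F1 was ts + + / + l k.
The two rarest classes, ts + k and + l +, are the double crossovers. Comparing them with the parentals, only the k allele has switched, so k is the middle locus and the order is l – k – ts.
Crossovers in the k–ts interval produce the single-crossover classes + + + and ts l k (135 + 162 = 297) plus the double crossovers (21).
RF(k–ts) = (297 + 21) / 1500 = 318/1500 = 0.2120 → 21.2 m.u.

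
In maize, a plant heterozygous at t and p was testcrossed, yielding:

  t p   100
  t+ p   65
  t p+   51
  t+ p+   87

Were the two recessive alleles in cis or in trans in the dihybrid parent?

cis

The two most frequent classes are t+ p+ (87) and t p (100); these are the parental (non-recombinant) types.
So the F1 carried t+ p+ on one chromosome and t p on the other — the recessive alleles are on the same chromosome (cis / coupling).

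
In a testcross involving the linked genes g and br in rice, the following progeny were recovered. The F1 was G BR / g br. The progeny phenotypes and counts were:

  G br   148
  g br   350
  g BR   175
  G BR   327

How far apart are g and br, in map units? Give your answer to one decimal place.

32.3 map units

The recombinant classes are G br and g BR: 148 + 175 = 323.
Recombination frequency = 323/1000 = 0.3230 ≈ 32.3%, i.e. 32.3 map units.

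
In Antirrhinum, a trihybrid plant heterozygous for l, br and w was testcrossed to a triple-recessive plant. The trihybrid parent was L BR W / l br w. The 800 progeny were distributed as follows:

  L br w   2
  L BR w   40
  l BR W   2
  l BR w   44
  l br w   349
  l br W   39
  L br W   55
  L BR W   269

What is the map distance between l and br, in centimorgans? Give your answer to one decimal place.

The two rarest classes, l BR W and L br w, are the double crossovers. Comparing them with the parentals, only the l allele has switched, so l is the middle locus and the order is w – l – br.
Crossovers in the l–br interval produce the single-crossover classes L br W and l BR w (55 + 44 = 99) plus the double crossovers (4).
RF(l–br) = (99 + 4) / 800 = 103/800 = 0.1288 → 12.9 centimorgans.

12.9 centimorgans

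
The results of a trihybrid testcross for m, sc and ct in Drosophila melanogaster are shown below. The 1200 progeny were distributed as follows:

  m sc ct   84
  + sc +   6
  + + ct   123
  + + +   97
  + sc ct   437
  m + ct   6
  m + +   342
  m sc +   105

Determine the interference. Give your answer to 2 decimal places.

The two most frequent reciprocal classes, + sc ct and m + +, are the parental types, so the F1 was + sc ct / m + +.
The two rarest classes, + sc + and m + ct, are the double crossovers. Comparing them with the parentals, only the ct allele has switched, so ct is the middle locus and the order is sc – ct – m.
sc–ct: (228 + 12)/1200 = 0.2000; ct–m: (181 + 12)/1200 = 0.1608.
Expected DCO frequency = 0.2000 × 0.1608 ≈ 0.03216; observed = 12/1200 ≈ 0.01000.
Coefficient of coincidence = 0.01000/0.03216 ≈ 0.31; interference = 1 − 0.31 = 0.69.

0.69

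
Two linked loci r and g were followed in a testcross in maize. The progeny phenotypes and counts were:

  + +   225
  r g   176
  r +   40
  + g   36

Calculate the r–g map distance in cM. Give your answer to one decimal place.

15.9 cM

The two most frequent classes, + + (225) and r g (176), are the parental types, so the F1 was + + / r g.
The recombinant classes are + g and r +: 36 + 40 = 76.
Recombination frequency = 76/477 = 0.1593 ≈ 15.9%, i.e. 15.9 cM.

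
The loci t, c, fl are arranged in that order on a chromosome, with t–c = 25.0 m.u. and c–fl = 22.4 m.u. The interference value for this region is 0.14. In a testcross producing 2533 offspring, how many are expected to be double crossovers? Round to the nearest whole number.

122

Map distances give recombination frequencies of 0.250 and 0.224 for the two intervals.
With interference 0.14 (so coincidence = 0.86), expected double-crossover frequency = 0.250 × 0.224 × 0.86 = 0.04816.
Expected number = 0.04816 × 2533 = 121.99 ≈ 122.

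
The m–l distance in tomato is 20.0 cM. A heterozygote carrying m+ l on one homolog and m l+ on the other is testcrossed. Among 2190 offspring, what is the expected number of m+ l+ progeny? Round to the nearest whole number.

219

A map distance of 20.0 cM corresponds to a recombination frequency of 0.200.
The F1 is m+ l / m l+, so m+ l+ is a recombinant gamete class with expected frequency r/2 = 0.200/2 = 0.1000.
Expected number = 0.1000 × 2190 = 219.00 ≈ 219.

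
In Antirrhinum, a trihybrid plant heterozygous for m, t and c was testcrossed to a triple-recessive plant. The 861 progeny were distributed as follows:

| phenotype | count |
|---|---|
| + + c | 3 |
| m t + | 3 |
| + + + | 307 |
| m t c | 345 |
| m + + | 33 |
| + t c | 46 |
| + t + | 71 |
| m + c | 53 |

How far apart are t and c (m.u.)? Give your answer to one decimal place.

15.1 m.u.

The two most frequent reciprocal classes, m t c and + + +, are the parental types, so the F1 was m t c / + + +.
The two rarest classes, m t + and + + c, are the double crossovers. Comparing them with the parentals, only the c allele has switched, so c is the middle locus and the order is t – c – m.
Crossovers in the t–c interval produce the single-crossover classes m + c and + t + (53 + 71 = 124) plus the double crossovers (6).
RF(t–c) = (124 + 6) / 861 = 130/861 = 0.1510 → 15.1 m.u.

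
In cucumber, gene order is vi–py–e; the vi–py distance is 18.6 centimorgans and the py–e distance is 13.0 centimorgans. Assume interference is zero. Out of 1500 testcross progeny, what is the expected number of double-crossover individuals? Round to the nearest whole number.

Map distances give recombination frequencies of 0.186 and 0.130 for the two intervals.
With no interference, expected double-crossover frequency = 0.186 × 0.130 = 0.02418.
Expected number = 0.02418 × 1500 = 36.27 ≈ 36.

36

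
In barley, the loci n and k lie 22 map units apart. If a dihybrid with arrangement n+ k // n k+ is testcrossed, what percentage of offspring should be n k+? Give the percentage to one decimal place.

39.0%

A map distance of 22 map units corresponds to a recombination frequency of 0.220.
The F1 is n+ k / n k+, so n k+ is a parental gamete class with expected frequency (1 − r)/2 = 0.780/2 = 0.3900.
That is 0.3900 = 39.0% of the progeny.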